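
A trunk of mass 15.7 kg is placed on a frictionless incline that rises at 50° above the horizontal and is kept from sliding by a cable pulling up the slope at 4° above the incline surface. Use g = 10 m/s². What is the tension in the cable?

T ≈ 121 N

Take axes along and perpendicular to the incline. Weight components: W sin 50° = 120.3 N down-slope, W cos 50° = 100.9 N into the surface.
Along incline: T cos 4° = W sin 50° → T = 120.6 N.
Perpendicular: N = W cos 50° − T sin 4° = 92.51 N.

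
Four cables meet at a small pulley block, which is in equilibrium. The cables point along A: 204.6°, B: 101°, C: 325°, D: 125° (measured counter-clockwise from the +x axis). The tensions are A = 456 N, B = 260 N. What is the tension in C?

T_C ≈ 1000 N

Resolve: ΣF_x = 456 cos 204.6° + 260 cos 101° + T_C cos 325° + T_D cos 125° = 0.
        ΣF_y = 456 sin 204.6° + 260 sin 101° + T_C sin 325° + T_D sin 125° = 0.
The known terms sum to (-464.2, 65.4) N, so 0.8192 T_C − 0.5736 T_D = 464.2 and -0.5736 T_C + 0.8192 T_D = -65.4.
Solving simultaneously: T_C = 1002 N, T_D = 621.9 N.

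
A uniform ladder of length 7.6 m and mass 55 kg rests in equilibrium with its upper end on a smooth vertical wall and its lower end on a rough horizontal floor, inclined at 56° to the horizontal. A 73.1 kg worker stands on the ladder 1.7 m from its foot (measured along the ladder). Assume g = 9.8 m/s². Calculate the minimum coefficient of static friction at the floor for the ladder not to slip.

μ_min ≈ 0.231

ΣF_y = 0: N_floor = 55×9.8 + 73.1×9.8 = 1255.4 N.
Torques about the foot: N_wall · 7.6 sin 56° = 55×9.8×3.8 cos 56° + 73.1×9.8×1.7 cos 56° → N_wall = 289.87 N.
ΣF_x = 0: f_floor = N_wall = 289.87 N.
μ_min = f_floor / N_floor = 289.87 / 1255.4 = 0.2309.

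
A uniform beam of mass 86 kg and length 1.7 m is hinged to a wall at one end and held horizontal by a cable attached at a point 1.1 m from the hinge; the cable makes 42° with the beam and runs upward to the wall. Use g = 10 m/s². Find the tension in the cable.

Take torques about the hinge: T sin 42° · 1.1 = 86×10×0.85 = 731 N·m.
So T = 731 / (0.6691 × 1.1) = 993.15 N.

T ≈ 993 N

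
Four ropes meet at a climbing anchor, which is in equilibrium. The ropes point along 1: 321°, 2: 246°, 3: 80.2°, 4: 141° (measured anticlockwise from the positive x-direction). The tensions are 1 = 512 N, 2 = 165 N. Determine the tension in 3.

T_3 ≈ 183 N

Resolve: ΣF_x = 512 cos 321° + 165 cos 246° + T_3 cos 80.2° + T_4 cos 141° = 0.
        ΣF_y = 512 sin 321° + 165 sin 246° + T_3 sin 80.2° + T_4 sin 141° = 0.
The known terms sum to (330.8, -472.9) N, so 0.1702 T_3 − 0.7771 T_4 = -330.8 and 0.9854 T_3 + 0.6293 T_4 = 472.9.
Solving simultaneously: T_3 = 182.6 N, T_4 = 465.6 N.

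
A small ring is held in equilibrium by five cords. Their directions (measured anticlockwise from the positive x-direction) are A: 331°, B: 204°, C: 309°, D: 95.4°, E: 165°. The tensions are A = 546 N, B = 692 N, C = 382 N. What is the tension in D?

T_D ≈ 845 N

Resolve: ΣF_x = 546 cos 331° + 692 cos 204° + 382 cos 309° + T_D cos 95.4° + T_E cos 165° = 0.
        ΣF_y = 546 sin 331° + 692 sin 204° + 382 sin 309° + T_D sin 95.4° + T_E sin 165° = 0.
The known terms sum to (85.77, -843) N, so -0.0941 T_D − 0.9659 T_E = -85.77 and 0.9956 T_D + 0.2588 T_E = 843.
Solving simultaneously: T_D = 845.1 N, T_E = 6.457 N.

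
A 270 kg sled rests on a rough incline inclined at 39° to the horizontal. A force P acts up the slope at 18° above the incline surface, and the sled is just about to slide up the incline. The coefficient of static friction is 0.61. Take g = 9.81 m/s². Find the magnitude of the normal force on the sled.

N ≈ 1270 N

On the verge of sliding up the incline, friction equals μN and acts down the slope.
Perpendicular: N + P sin 18° = W cos 39° = 2058 N.
Along incline: P cos 18° = W sin 39° + μN  with W sin 39° = 1667 N.
Solving the pair for P and N: P = 2565 N, N = 1266 N (and f = μN = 772.2 N).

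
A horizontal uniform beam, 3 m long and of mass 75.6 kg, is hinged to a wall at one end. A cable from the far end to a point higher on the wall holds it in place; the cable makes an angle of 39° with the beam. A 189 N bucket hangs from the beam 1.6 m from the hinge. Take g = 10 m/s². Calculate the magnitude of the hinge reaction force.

|H| ≈ 753 N

Take torques about the hinge: T sin 39° · 3 = 75.6×10×1.5 + 189×1.6 = 1436.4 N·m.
So T = 1436.4 / (0.6293 × 3) = 760.82 N.
ΣF_x = 0: H_x = T cos 39° = 591.27 N.
ΣF_y = 0: H_y = (75.6×10 + 189) − T sin 39° = 945 − 478.8 = 466.2 N.
|H| = √(H_x² + H_y²) = √((591.27)² + (466.2)²) = 752.95 N.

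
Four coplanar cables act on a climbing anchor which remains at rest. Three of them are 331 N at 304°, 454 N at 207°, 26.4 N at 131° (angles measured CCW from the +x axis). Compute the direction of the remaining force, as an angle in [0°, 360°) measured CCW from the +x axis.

θ ≈ 62.8°

Sum the known components: ΣF_x = -236.7 N, ΣF_y = -460.6 N.
For equilibrium the remaining force must supply (−ΣF_x, −ΣF_y) = (236.7, 460.6) N.
Magnitude = √((236.7)² + (460.6)²) = 517.9 N; direction = atan2(460.6, 236.7) = 62.8°.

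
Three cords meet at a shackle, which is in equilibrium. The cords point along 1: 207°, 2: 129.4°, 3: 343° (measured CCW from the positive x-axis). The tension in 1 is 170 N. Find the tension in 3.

T_3 ≈ 300 N

Resolve: ΣF_x = 170 cos 207° + T_2 cos 129.4° + T_3 cos 343° = 0.
        ΣF_y = 170 sin 207° + T_2 sin 129.4° + T_3 sin 343° = 0.
The known terms sum to (-151.5, -77.18) N, so -0.6347 T_2 + 0.9563 T_3 = 151.5 and 0.7727 T_2 − 0.2924 T_3 = 77.18.
Solving simultaneously: T_2 = 213.4 N, T_3 = 300 N.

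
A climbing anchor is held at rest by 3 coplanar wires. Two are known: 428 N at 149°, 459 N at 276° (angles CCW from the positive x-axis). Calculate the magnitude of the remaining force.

F ≈ 397 N

Sum the known components: ΣF_x = -318.9 N, ΣF_y = -236 N.
For equilibrium the remaining force must supply (−ΣF_x, −ΣF_y) = (318.9, 236) N.
Magnitude = √((318.9)² + (236)²) = 396.7 N; direction = atan2(236, 318.9) = 36.5°.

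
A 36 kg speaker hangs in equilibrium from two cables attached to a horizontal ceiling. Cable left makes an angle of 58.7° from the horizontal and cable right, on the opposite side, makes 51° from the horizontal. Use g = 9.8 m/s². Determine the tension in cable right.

T_right ≈ 195 N

Weight W = 36 × 9.8 = 352.8 N acts straight down.
Horizontal: T_left cos 58.7° = T_right cos 51°  →  T_left = 1.211 T_right.
Vertical: T_left sin 58.7° + T_right sin 51° = 352.8.
Substituting the horizontal relation into the vertical equation gives 1.812 T_right = 352.8, so T_right = 194.7 N.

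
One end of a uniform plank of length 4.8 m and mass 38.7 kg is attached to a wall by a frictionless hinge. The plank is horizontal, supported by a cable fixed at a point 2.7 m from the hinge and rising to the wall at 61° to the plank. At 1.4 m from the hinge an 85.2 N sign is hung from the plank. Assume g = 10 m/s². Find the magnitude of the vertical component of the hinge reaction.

|H_y| ≈ 84 N

Take torques about the hinge: T sin 61° · 2.7 = 38.7×10×2.4 + 85.2×1.4 = 1048.1 N·m.
So T = 1048.1 / (0.8746 × 2.7) = 443.82 N.
ΣF_y = 0: H_y = (38.7×10 + 85.2) − T sin 61° = 472.2 − 388.18 = 84.022 N.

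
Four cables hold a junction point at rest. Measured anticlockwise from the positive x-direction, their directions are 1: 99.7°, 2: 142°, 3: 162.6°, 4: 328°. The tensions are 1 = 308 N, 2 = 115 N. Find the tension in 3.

T_3 ≈ 960 N

Resolve: ΣF_x = 308 cos 99.7° + 115 cos 142° + T_3 cos 162.6° + T_4 cos 328° = 0.
        ΣF_y = 308 sin 99.7° + 115 sin 142° + T_3 sin 162.6° + T_4 sin 328° = 0.
The known terms sum to (-142.5, 374.4) N, so -0.9542 T_3 + 0.8480 T_4 = 142.5 and 0.2990 T_3 − 0.5299 T_4 = -374.4.
Solving simultaneously: T_3 = 960 N, T_4 = 1248 N.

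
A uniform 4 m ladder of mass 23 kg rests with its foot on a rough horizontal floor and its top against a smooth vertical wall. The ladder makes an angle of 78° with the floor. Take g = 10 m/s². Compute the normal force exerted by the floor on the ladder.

ΣF_y = 0: N_floor = 23×10 = 230 N.

N_floor ≈ 230 N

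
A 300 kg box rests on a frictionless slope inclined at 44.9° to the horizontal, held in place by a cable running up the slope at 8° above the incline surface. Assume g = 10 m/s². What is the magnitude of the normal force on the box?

N ≈ 1830 N

Take axes along and perpendicular to the incline. Weight components: W sin 44.9° = 2118 N down-slope, W cos 44.9° = 2125 N into the surface.
Along incline: T cos 8° = W sin 44.9° → T = 2138 N.
Perpendicular: N = W cos 44.9° − T sin 8° = 1827 N.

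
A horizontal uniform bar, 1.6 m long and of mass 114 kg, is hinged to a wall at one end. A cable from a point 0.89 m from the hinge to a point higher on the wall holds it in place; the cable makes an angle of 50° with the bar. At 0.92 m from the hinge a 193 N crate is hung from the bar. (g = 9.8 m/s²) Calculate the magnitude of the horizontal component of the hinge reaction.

H_x ≈ 1010 N

Take torques about the hinge: T sin 50° · 0.89 = 114×9.8×0.8 + 193×0.92 = 1071.3 N·m.
So T = 1071.3 / (0.7660 × 0.89) = 1571.4 N.
ΣF_x = 0: H_x = T cos 50° = 1010 N.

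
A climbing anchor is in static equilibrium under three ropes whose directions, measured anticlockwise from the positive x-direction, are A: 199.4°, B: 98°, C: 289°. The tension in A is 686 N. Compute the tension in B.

T_B ≈ 3600 N

Resolve: ΣF_x = 686 cos 199.4° + T_B cos 98° + T_C cos 289° = 0.
        ΣF_y = 686 sin 199.4° + T_B sin 98° + T_C sin 289° = 0.
The known terms sum to (-647.1, -227.9) N, so -0.1392 T_B + 0.3256 T_C = 647.1 and 0.9903 T_B − 0.9455 T_C = 227.9.
Solving simultaneously: T_B = 3595 N, T_C = 3524 N.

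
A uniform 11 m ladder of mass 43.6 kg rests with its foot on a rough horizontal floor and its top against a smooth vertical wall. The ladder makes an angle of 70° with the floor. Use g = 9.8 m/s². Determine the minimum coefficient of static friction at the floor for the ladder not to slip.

μ_min ≈ 0.182

ΣF_y = 0: N_floor = 43.6×9.8 = 427.28 N.
Torques about the foot: N_wall · 11 sin 70° = 43.6×9.8×5.5 cos 70° → N_wall = 77.759 N.
ΣF_x = 0: f_floor = N_wall = 77.759 N.
μ_min = f_floor / N_floor = 77.759 / 427.28 = 0.182.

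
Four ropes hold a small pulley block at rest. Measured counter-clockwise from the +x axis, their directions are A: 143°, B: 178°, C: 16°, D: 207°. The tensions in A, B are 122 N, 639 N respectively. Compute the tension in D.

Resolve: ΣF_x = 122 cos 143° + 639 cos 178° + T_C cos 16° + T_D cos 207° = 0.
        ΣF_y = 122 sin 143° + 639 sin 178° + T_C sin 16° + T_D sin 207° = 0.
The known terms sum to (-736, 95.72) N, so 0.9613 T_C − 0.8910 T_D = 736 and 0.2756 T_C − 0.4540 T_D = -95.72.
Solving simultaneously: T_C = 2198 N, T_D = 1546 N.

T_D ≈ 1550 N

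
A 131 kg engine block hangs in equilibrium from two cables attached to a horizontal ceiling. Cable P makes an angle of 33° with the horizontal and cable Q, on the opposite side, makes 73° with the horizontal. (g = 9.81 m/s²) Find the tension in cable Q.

T_Q ≈ 1120 N

Weight W = 131 × 9.81 = 1285 N acts straight down.
Horizontal: T_P cos 33° = T_Q cos 73°  →  T_P = 0.3486 T_Q.
Vertical: T_P sin 33° + T_Q sin 73° = 1285.
Substituting the horizontal relation into the vertical equation gives 1.146 T_Q = 1285, so T_Q = 1121 N.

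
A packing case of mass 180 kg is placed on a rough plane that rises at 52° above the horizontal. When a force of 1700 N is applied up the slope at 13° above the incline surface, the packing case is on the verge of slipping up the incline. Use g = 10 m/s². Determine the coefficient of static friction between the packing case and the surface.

μ ≈ 0.328

On the verge of sliding up the incline, friction is at its maximum μN and acts down the slope.
Perpendicular to incline: N = W cos 52° − P sin 13° = 1108 − 382.4 = 725.8 N.
Along incline: P cos 13° − μN = W sin 52° → μ = −(W sin 52° − P cos 13°) / N = 0.3279.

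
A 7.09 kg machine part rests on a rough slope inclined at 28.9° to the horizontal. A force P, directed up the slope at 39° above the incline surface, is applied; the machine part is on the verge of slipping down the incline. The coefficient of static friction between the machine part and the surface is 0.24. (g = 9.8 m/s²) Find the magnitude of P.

P ≈ 30.3 N

On the verge of sliding down the incline, friction equals μN and acts up the slope.
Perpendicular: N + P sin 39° = W cos 28.9° = 60.83 N.
Along incline: P cos 39° + μN = W sin 28.9° with W sin 28.9° = 33.58 N.
Solving the pair for P and N: P = 30.31 N, N = 41.75 N (and f = μN = 10.02 N).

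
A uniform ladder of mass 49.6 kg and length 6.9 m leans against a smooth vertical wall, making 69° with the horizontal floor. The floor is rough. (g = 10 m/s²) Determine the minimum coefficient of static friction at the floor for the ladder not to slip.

μ_min ≈ 0.192

ΣF_y = 0: N_floor = 49.6×10 = 496 N.
Torques about the foot: N_wall · 6.9 sin 69° = 49.6×10×3.45 cos 69° → N_wall = 95.198 N.
ΣF_x = 0: f_floor = N_wall = 95.198 N.
μ_min = f_floor / N_floor = 95.198 / 496 = 0.1919.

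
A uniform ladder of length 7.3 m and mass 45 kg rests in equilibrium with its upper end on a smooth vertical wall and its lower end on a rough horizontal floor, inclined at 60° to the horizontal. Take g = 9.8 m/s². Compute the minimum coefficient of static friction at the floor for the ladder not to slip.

ΣF_y = 0: N_floor = 45×9.8 = 441 N.
Torques about the foot: N_wall · 7.3 sin 60° = 45×9.8×3.65 cos 60° → N_wall = 127.31 N.
ΣF_x = 0: f_floor = N_wall = 127.31 N.
μ_min = f_floor / N_floor = 127.31 / 441 = 0.2887.

μ_min ≈ 0.289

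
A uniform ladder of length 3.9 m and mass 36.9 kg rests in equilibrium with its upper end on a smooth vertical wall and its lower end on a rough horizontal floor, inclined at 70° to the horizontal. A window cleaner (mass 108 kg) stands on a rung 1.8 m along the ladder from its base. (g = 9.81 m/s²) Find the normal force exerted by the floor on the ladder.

ΣF_y = 0: N_floor = 36.9×9.81 + 108×9.81 = 1421.5 N.

N_floor ≈ 1420 N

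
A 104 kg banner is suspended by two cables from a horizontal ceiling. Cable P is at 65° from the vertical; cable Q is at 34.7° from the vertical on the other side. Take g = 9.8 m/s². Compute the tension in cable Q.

T_Q ≈ 937 N

Angles from the horizontal: cable P is 90° − 65° = 25°, cable Q is 90° − 34.7° = 55.3°.
Weight W = 104 × 9.8 = 1019 N acts straight down.
Horizontal: T_P cos 25° = T_Q cos 55.3°  →  T_P = 0.6281 T_Q.
Vertical: T_P sin 25° + T_Q sin 55.3° = 1019.
Substituting the horizontal relation into the vertical equation gives 1.088 T_Q = 1019, so T_Q = 937.1 N.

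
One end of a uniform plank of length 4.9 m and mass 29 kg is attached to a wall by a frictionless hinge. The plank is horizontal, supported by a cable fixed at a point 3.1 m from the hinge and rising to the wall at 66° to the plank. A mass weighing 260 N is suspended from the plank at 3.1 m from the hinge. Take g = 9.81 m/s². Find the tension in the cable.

T ≈ 531 N

Take torques about the hinge: T sin 66° · 3.1 = 29×9.81×2.45 + 260×3.1 = 1503 N·m.
So T = 1503 / (0.9135 × 3.1) = 530.72 N.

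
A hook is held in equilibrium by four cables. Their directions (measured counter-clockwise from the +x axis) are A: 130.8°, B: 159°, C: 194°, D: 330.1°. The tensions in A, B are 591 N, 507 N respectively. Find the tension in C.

T_C ≈ 169 N

Resolve: ΣF_x = 591 cos 130.8° + 507 cos 159° + T_C cos 194° + T_D cos 330.1° = 0.
        ΣF_y = 591 sin 130.8° + 507 sin 159° + T_C sin 194° + T_D sin 330.1° = 0.
The known terms sum to (-859.5, 629.1) N, so -0.9703 T_C + 0.8669 T_D = 859.5 and -0.2419 T_C − 0.4985 T_D = -629.1.
Solving simultaneously: T_C = 168.6 N, T_D = 1180 N.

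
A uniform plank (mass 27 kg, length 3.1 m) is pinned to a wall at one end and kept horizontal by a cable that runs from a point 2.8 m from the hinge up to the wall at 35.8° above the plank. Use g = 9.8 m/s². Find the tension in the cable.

T ≈ 250 N

Take torques about the hinge: T sin 35.8° · 2.8 = 27×9.8×1.55 = 410.13 N·m.
So T = 410.13 / (0.5850 × 2.8) = 250.4 N.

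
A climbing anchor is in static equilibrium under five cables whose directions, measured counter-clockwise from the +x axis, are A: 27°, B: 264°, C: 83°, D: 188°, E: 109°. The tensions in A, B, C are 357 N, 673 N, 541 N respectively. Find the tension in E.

T_E ≈ 14.5 N

Resolve: ΣF_x = 357 cos 27° + 673 cos 264° + 541 cos 83° + T_D cos 188° + T_E cos 109° = 0.
        ΣF_y = 357 sin 27° + 673 sin 264° + 541 sin 83° + T_D sin 188° + T_E sin 109° = 0.
The known terms sum to (313.7, 29.73) N, so -0.9903 T_D − 0.3256 T_E = -313.7 and -0.1392 T_D + 0.9455 T_E = -29.73.
Solving simultaneously: T_D = 312 N, T_E = 14.48 N.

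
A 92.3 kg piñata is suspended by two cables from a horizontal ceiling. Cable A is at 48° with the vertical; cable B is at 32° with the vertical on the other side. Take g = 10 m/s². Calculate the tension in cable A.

Angles from the horizontal: cable A is 90° − 48° = 42°, cable B is 90° − 32° = 58°.
Weight W = 92.3 × 10 = 923 N acts straight down.
Horizontal: T_A cos 42° = T_B cos 58°  →  T_B = 1.402 T_A.
Vertical: T_A sin 42° + T_B sin 58° = 923.
Substituting the horizontal relation into the vertical equation gives 1.858 T_A = 923, so T_A = 496.7 N.

T_A ≈ 497 N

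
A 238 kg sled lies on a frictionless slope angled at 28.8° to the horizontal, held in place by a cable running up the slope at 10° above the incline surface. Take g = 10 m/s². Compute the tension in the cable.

Take axes along and perpendicular to the incline. Weight components: W sin 28.8° = 1147 N down-slope, W cos 28.8° = 2086 N into the surface.
Along incline: T cos 10° = W sin 28.8° → T = 1164 N.
Perpendicular: N = W cos 28.8° − T sin 10° = 1883 N.

T ≈ 1160 N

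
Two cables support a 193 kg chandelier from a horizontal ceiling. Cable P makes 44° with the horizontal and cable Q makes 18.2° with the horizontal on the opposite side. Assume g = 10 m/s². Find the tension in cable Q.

T_Q ≈ 1570 N

Weight W = 193 × 10 = 1930 N acts straight down.
Horizontal: T_P cos 44° = T_Q cos 18.2°  →  T_P = 1.321 T_Q.
Vertical: T_P sin 44° + T_Q sin 18.2° = 1930.
Substituting the horizontal relation into the vertical equation gives 1.23 T_Q = 1930, so T_Q = 1569 N.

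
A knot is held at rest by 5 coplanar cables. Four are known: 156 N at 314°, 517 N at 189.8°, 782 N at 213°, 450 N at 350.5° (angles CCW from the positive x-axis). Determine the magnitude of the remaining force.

F ≈ 931 N

Sum the known components: ΣF_x = -613.1 N, ΣF_y = -700.4 N.
For equilibrium the remaining force must supply (−ΣF_x, −ΣF_y) = (613.1, 700.4) N.
Magnitude = √((613.1)² + (700.4)²) = 930.8 N; direction = atan2(700.4, 613.1) = 48.8°.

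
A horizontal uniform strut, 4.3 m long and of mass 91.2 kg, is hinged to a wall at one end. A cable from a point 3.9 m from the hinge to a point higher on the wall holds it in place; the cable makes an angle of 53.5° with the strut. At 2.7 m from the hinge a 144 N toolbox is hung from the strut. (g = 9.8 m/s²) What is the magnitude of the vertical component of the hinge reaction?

Take torques about the hinge: T sin 53.5° · 3.9 = 91.2×9.8×2.15 + 144×2.7 = 2310.4 N·m.
So T = 2310.4 / (0.8039 × 3.9) = 736.95 N.
ΣF_y = 0: H_y = (91.2×9.8 + 144) − T sin 53.5° = 1037.8 − 592.41 = 445.35 N.

|H_y| ≈ 445 N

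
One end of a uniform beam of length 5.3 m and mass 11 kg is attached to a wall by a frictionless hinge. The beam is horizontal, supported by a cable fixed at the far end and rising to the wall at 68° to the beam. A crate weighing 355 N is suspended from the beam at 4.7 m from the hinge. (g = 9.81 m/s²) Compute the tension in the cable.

Take torques about the hinge: T sin 68° · 5.3 = 11×9.81×2.65 + 355×4.7 = 1954.5 N·m.
So T = 1954.5 / (0.9272 × 5.3) = 397.73 N.

T ≈ 398 N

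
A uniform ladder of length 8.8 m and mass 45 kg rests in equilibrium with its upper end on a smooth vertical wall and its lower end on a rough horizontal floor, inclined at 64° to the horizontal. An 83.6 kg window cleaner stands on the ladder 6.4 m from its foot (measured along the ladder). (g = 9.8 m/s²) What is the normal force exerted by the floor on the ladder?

N_floor ≈ 1260 N

ΣF_y = 0: N_floor = 45×9.8 + 83.6×9.8 = 1260.3 N.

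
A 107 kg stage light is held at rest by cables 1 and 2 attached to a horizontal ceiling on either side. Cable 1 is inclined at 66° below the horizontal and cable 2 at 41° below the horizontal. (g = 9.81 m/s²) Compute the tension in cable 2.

T_2 ≈ 446 N

Weight W = 107 × 9.81 = 1050 N acts straight down.
Horizontal: T_1 cos 66° = T_2 cos 41°  →  T_1 = 1.856 T_2.
Vertical: T_1 sin 66° + T_2 sin 41° = 1050.
Substituting the horizontal relation into the vertical equation gives 2.351 T_2 = 1050, so T_2 = 446.4 N.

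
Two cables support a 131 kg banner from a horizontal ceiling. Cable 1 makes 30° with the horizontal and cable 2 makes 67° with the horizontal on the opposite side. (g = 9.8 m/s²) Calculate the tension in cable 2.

T_2 ≈ 1120 N

Weight W = 131 × 9.8 = 1284 N acts straight down.
Horizontal: T_1 cos 30° = T_2 cos 67°  →  T_1 = 0.4512 T_2.
Vertical: T_1 sin 30° + T_2 sin 67° = 1284.
Substituting the horizontal relation into the vertical equation gives 1.146 T_2 = 1284, so T_2 = 1120 N.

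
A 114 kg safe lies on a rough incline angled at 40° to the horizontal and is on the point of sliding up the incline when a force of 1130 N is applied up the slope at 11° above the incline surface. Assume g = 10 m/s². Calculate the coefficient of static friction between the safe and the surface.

μ ≈ 0.572

On the verge of sliding up the incline, friction is at its maximum μN and acts down the slope.
Perpendicular to incline: N = W cos 40° − P sin 11° = 873.3 − 215.6 = 657.7 N.
Along incline: P cos 11° − μN = W sin 40° → μ = −(W sin 40° − P cos 11°) / N = 0.5724.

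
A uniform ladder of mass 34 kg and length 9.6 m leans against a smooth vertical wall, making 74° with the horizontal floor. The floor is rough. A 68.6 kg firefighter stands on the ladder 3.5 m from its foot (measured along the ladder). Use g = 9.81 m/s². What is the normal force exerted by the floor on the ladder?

ΣF_y = 0: N_floor = 34×9.81 + 68.6×9.81 = 1006.5 N.

N_floor ≈ 1010 N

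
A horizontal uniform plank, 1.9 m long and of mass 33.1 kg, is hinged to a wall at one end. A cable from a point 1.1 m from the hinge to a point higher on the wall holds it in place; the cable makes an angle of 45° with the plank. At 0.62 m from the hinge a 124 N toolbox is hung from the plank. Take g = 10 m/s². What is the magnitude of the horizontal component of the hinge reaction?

Take torques about the hinge: T sin 45° · 1.1 = 33.1×10×0.95 + 124×0.62 = 391.33 N·m.
So T = 391.33 / (0.7071 × 1.1) = 503.11 N.
ΣF_x = 0: H_x = T cos 45° = 355.75 N.

H_x ≈ 356 N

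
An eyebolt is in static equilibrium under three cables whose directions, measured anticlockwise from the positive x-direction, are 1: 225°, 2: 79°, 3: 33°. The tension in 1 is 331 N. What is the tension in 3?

T_3 ≈ 257 N

Resolve: ΣF_x = 331 cos 225° + T_2 cos 79° + T_3 cos 33° = 0.
        ΣF_y = 331 sin 225° + T_2 sin 79° + T_3 sin 33° = 0.
The known terms sum to (-234.1, -234.1) N, so 0.1908 T_2 + 0.8387 T_3 = 234.1 and 0.9816 T_2 + 0.5446 T_3 = 234.1.
Solving simultaneously: T_2 = 95.67 N, T_3 = 257.3 N.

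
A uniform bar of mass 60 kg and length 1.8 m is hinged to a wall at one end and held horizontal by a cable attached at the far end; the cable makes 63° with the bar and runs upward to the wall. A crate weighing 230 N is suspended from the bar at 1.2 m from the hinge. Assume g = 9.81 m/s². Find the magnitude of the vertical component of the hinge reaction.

Take torques about the hinge: T sin 63° · 1.8 = 60×9.81×0.9 + 230×1.2 = 805.74 N·m.
So T = 805.74 / (0.8910 × 1.8) = 502.39 N.
ΣF_y = 0: H_y = (60×9.81 + 230) − T sin 63° = 818.6 − 447.63 = 370.97 N.

|H_y| ≈ 371 N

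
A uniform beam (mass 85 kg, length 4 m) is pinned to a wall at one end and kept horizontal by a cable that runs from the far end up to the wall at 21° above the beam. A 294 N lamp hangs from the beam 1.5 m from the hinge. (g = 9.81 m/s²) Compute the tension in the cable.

T ≈ 1470 N

Take torques about the hinge: T sin 21° · 4 = 85×9.81×2 + 294×1.5 = 2108.7 N·m.
So T = 2108.7 / (0.3584 × 4) = 1471 N.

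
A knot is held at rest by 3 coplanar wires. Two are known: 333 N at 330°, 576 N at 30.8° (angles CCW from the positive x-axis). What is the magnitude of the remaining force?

F ≈ 794 N

Sum the known components: ΣF_x = 783.1 N, ΣF_y = 128.4 N.
For equilibrium the remaining force must supply (−ΣF_x, −ΣF_y) = (-783.1, -128.4) N.
Magnitude = √((-783.1)² + (-128.4)²) = 793.6 N; direction = atan2(-128.4, -783.1) = 189.3°.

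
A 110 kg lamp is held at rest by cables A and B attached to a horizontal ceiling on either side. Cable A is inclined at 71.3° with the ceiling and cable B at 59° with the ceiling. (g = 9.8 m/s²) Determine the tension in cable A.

T_A ≈ 728 N

Weight W = 110 × 9.8 = 1078 N acts straight down.
Horizontal: T_A cos 71.3° = T_B cos 59°  →  T_B = 0.6225 T_A.
Vertical: T_A sin 71.3° + T_B sin 59° = 1078.
Substituting the horizontal relation into the vertical equation gives 1.481 T_A = 1078, so T_A = 728 N.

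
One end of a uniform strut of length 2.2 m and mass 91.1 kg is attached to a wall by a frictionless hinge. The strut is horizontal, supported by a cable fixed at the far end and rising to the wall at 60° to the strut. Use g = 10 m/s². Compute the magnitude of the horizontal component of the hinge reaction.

Take torques about the hinge: T sin 60° · 2.2 = 91.1×10×1.1 = 1002.1 N·m.
So T = 1002.1 / (0.8660 × 2.2) = 525.97 N.
ΣF_x = 0: H_x = T cos 60° = 262.98 N.

H_x ≈ 263 N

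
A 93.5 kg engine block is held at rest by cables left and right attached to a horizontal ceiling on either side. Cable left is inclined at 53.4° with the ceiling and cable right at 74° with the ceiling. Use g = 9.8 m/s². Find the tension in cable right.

Weight W = 93.5 × 9.8 = 916.3 N acts straight down.
Horizontal: T_left cos 53.4° = T_right cos 74°  →  T_left = 0.4623 T_right.
Vertical: T_left sin 53.4° + T_right sin 74° = 916.3.
Substituting the horizontal relation into the vertical equation gives 1.332 T_right = 916.3, so T_right = 687.7 N.

T_right ≈ 688 N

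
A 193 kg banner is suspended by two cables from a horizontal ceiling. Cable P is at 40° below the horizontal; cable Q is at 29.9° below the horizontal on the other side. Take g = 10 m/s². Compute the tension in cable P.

Weight W = 193 × 10 = 1930 N acts straight down.
Horizontal: T_P cos 40° = T_Q cos 29.9°  →  T_Q = 0.8837 T_P.
Vertical: T_P sin 40° + T_Q sin 29.9° = 1930.
Substituting the horizontal relation into the vertical equation gives 1.083 T_P = 1930, so T_P = 1782 N.

T_P ≈ 1780 N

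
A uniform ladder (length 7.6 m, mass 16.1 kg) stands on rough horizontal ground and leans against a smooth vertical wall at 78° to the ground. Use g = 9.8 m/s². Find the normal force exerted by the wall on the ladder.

N_wall ≈ 16.8 N

Torques about the foot: N_wall · 7.6 sin 78° = 16.1×9.8×3.8 cos 78° → N_wall = 16.769 N.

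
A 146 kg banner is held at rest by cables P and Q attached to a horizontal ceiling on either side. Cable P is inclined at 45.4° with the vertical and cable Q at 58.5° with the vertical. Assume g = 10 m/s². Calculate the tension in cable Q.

Angles from the horizontal: cable P is 90° − 45.4° = 44.6°, cable Q is 90° − 58.5° = 31.5°.
Weight W = 146 × 10 = 1460 N acts straight down.
Horizontal: T_P cos 44.6° = T_Q cos 31.5°  →  T_P = 1.197 T_Q.
Vertical: T_P sin 44.6° + T_Q sin 31.5° = 1460.
Substituting the horizontal relation into the vertical equation gives 1.363 T_Q = 1460, so T_Q = 1071 N.

T_Q ≈ 1070 N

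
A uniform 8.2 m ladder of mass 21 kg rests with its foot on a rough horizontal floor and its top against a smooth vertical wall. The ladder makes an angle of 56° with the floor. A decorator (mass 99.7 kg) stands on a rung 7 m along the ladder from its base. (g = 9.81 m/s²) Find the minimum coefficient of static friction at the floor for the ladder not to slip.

ΣF_y = 0: N_floor = 21×9.81 + 99.7×9.81 = 1184.1 N.
Torques about the foot: N_wall · 8.2 sin 56° = 21×9.81×4.1 cos 56° + 99.7×9.81×7 cos 56° → N_wall = 632.64 N.
ΣF_x = 0: f_floor = N_wall = 632.64 N.
μ_min = f_floor / N_floor = 632.64 / 1184.1 = 0.5343.

μ_min ≈ 0.534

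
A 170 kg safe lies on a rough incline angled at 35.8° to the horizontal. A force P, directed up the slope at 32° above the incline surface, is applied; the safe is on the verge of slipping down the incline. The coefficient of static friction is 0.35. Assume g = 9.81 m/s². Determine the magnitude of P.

On the verge of sliding down the incline, friction equals μN and acts up the slope.
Perpendicular: N + P sin 32° = W cos 35.8° = 1353 N.
Along incline: P cos 32° + μN = W sin 35.8° with W sin 35.8° = 975.5 N.
Solving the pair for P and N: P = 757.8 N, N = 951 N (and f = μN = 332.9 N).

P ≈ 758 N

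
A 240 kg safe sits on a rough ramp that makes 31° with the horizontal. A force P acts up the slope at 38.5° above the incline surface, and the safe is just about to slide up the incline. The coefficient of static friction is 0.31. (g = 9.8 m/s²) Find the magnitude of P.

On the verge of sliding up the incline, friction equals μN and acts down the slope.
Perpendicular: N + P sin 38.5° = W cos 31° = 2016 N.
Along incline: P cos 38.5° = W sin 31° + μN  with W sin 31° = 1211 N.
Solving the pair for P and N: P = 1882 N, N = 844.3 N (and f = μN = 261.7 N).

P ≈ 1880 N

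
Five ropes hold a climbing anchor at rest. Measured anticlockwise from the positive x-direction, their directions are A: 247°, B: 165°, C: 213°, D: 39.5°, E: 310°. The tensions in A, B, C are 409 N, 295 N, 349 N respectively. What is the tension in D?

Resolve: ΣF_x = 409 cos 247° + 295 cos 165° + 349 cos 213° + T_D cos 39.5° + T_E cos 310° = 0.
        ΣF_y = 409 sin 247° + 295 sin 165° + 349 sin 213° + T_D sin 39.5° + T_E sin 310° = 0.
The known terms sum to (-737.5, -490.2) N, so 0.7716 T_D + 0.6428 T_E = 737.5 and 0.6361 T_D − 0.7660 T_E = 490.2.
Solving simultaneously: T_D = 880.1 N, T_E = 90.82 N.

T_D ≈ 880 N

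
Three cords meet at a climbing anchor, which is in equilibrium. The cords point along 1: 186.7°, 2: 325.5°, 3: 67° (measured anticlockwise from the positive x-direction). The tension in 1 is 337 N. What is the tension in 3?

T_3 ≈ 227 N

Resolve: ΣF_x = 337 cos 186.7° + T_2 cos 325.5° + T_3 cos 67° = 0.
        ΣF_y = 337 sin 186.7° + T_2 sin 325.5° + T_3 sin 67° = 0.
The known terms sum to (-334.7, -39.32) N, so 0.8241 T_2 + 0.3907 T_3 = 334.7 and -0.5664 T_2 + 0.9205 T_3 = 39.32.
Solving simultaneously: T_2 = 298.7 N, T_3 = 226.5 N.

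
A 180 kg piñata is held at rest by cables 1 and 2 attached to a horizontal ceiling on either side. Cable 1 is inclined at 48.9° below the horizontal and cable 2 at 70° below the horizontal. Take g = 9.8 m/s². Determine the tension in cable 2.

Weight W = 180 × 9.8 = 1764 N acts straight down.
Horizontal: T_1 cos 48.9° = T_2 cos 70°  →  T_1 = 0.5203 T_2.
Vertical: T_1 sin 48.9° + T_2 sin 70° = 1764.
Substituting the horizontal relation into the vertical equation gives 1.332 T_2 = 1764, so T_2 = 1325 N.

T_2 ≈ 1320 N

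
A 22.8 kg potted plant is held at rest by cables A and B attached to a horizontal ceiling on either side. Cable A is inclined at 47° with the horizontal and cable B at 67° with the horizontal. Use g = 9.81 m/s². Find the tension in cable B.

Weight W = 22.8 × 9.81 = 223.7 N acts straight down.
Horizontal: T_A cos 47° = T_B cos 67°  →  T_A = 0.5729 T_B.
Vertical: T_A sin 47° + T_B sin 67° = 223.7.
Substituting the horizontal relation into the vertical equation gives 1.34 T_B = 223.7, so T_B = 167 N.

T_B ≈ 167 N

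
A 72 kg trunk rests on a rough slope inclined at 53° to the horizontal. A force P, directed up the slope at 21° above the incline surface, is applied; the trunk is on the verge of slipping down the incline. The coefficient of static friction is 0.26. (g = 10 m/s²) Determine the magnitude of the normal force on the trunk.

N ≈ 236 N

On the verge of sliding down the incline, friction equals μN and acts up the slope.
Perpendicular: N + P sin 21° = W cos 53° = 433.3 N.
Along incline: P cos 21° + μN = W sin 53° with W sin 53° = 575 N.
Solving the pair for P and N: P = 550.2 N, N = 236.1 N (and f = μN = 61.4 N).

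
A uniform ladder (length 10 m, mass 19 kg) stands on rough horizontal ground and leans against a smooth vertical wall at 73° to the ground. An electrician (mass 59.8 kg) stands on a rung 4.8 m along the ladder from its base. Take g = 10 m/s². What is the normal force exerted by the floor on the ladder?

ΣF_y = 0: N_floor = 19×10 + 59.8×10 = 788 N.

N_floor ≈ 788 N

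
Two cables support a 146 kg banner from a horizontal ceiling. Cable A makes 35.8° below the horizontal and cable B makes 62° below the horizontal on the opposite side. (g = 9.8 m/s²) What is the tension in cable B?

T_B ≈ 1170 N

Weight W = 146 × 9.8 = 1431 N acts straight down.
Horizontal: T_A cos 35.8° = T_B cos 62°  →  T_A = 0.5788 T_B.
Vertical: T_A sin 35.8° + T_B sin 62° = 1431.
Substituting the horizontal relation into the vertical equation gives 1.222 T_B = 1431, so T_B = 1171 N.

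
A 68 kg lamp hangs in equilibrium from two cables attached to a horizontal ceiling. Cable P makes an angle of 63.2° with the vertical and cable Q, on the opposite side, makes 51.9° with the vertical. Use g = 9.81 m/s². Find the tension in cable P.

T_P ≈ 580 N

Angles from the horizontal: cable P is 90° − 63.2° = 26.8°, cable Q is 90° − 51.9° = 38.1°.
Weight W = 68 × 9.81 = 667.1 N acts straight down.
Horizontal: T_P cos 26.8° = T_Q cos 38.1°  →  T_Q = 1.134 T_P.
Vertical: T_P sin 26.8° + T_Q sin 38.1° = 667.1.
Substituting the horizontal relation into the vertical equation gives 1.151 T_P = 667.1, so T_P = 579.7 N.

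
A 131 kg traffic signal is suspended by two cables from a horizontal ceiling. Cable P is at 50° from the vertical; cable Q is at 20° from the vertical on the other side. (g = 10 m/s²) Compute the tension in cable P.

Angles from the horizontal: cable P is 90° − 50° = 40°, cable Q is 90° − 20° = 70°.
Weight W = 131 × 10 = 1310 N acts straight down.
Horizontal: T_P cos 40° = T_Q cos 70°  →  T_Q = 2.24 T_P.
Vertical: T_P sin 40° + T_Q sin 70° = 1310.
Substituting the horizontal relation into the vertical equation gives 2.747 T_P = 1310, so T_P = 476.8 N.

T_P ≈ 477 N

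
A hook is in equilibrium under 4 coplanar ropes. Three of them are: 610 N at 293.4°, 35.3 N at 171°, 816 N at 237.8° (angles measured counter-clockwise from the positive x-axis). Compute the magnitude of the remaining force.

F ≈ 1270 N

Sum the known components: ΣF_x = -227.4 N, ΣF_y = -1245 N.
For equilibrium the remaining force must supply (−ΣF_x, −ΣF_y) = (227.4, 1245) N.
Magnitude = √((227.4)² + (1245)²) = 1265 N; direction = atan2(1245, 227.4) = 79.6°.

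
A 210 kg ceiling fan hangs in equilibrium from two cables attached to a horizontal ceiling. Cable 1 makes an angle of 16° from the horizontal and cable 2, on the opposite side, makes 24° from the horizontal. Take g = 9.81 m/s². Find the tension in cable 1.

Weight W = 210 × 9.81 = 2060 N acts straight down.
Horizontal: T_1 cos 16° = T_2 cos 24°  →  T_2 = 1.052 T_1.
Vertical: T_1 sin 16° + T_2 sin 24° = 2060.
Substituting the horizontal relation into the vertical equation gives 0.7036 T_1 = 2060, so T_1 = 2928 N.

T_1 ≈ 2930 N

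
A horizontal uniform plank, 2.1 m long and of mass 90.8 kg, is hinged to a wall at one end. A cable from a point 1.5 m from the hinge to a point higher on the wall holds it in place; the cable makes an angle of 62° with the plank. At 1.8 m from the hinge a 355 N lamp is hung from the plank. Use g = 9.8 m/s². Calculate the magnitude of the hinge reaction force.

Take torques about the hinge: T sin 62° · 1.5 = 90.8×9.8×1.05 + 355×1.8 = 1573.3 N·m.
So T = 1573.3 / (0.8829 × 1.5) = 1187.9 N.
ΣF_x = 0: H_x = T cos 62° = 557.7 N.
ΣF_y = 0: H_y = (90.8×9.8 + 355) − T sin 62° = 1244.8 − 1048.9 = 195.95 N.
|H| = √(H_x² + H_y²) = √((557.7)² + (195.95)²) = 591.13 N.

|H| ≈ 591 N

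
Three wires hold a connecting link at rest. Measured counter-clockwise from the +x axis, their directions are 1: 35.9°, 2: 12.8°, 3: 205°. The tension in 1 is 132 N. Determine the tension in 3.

T_3 ≈ 245 N

Resolve: ΣF_x = 132 cos 35.9° + T_2 cos 12.8° + T_3 cos 205° = 0.
        ΣF_y = 132 sin 35.9° + T_2 sin 12.8° + T_3 sin 205° = 0.
The known terms sum to (106.9, 77.4) N, so 0.9751 T_2 − 0.9063 T_3 = -106.9 and 0.2215 T_2 − 0.4226 T_3 = -77.4.
Solving simultaneously: T_2 = 118.1 N, T_3 = 245.1 N.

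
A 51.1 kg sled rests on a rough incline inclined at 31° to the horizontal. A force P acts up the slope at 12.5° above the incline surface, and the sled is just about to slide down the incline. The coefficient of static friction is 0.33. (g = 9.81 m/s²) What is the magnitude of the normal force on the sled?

On the verge of sliding down the incline, friction equals μN and acts up the slope.
Perpendicular: N + P sin 12.5° = W cos 31° = 429.7 N.
Along incline: P cos 12.5° + μN = W sin 31° with W sin 31° = 258.2 N.
Solving the pair for P and N: P = 128.6 N, N = 401.9 N (and f = μN = 132.6 N).

N ≈ 402 N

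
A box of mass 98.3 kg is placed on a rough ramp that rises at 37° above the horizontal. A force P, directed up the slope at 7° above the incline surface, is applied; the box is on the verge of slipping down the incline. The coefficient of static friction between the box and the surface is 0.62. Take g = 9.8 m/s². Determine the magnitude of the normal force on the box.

On the verge of sliding down the incline, friction equals μN and acts up the slope.
Perpendicular: N + P sin 7° = W cos 37° = 769.4 N.
Along incline: P cos 7° + μN = W sin 37° with W sin 37° = 579.8 N.
Solving the pair for P and N: P = 112.1 N, N = 755.7 N (and f = μN = 468.5 N).

N ≈ 756 N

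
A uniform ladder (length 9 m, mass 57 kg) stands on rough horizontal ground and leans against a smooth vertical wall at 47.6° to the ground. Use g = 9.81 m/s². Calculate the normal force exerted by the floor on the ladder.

N_floor ≈ 559 N

ΣF_y = 0: N_floor = 57×9.81 = 559.17 N.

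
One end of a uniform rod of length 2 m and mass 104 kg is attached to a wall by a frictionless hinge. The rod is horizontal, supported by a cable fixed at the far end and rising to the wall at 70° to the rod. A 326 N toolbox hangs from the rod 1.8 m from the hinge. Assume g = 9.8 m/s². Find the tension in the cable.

Take torques about the hinge: T sin 70° · 2 = 104×9.8×1 + 326×1.8 = 1606 N·m.
So T = 1606 / (0.9397 × 2) = 854.53 N.

T ≈ 855 N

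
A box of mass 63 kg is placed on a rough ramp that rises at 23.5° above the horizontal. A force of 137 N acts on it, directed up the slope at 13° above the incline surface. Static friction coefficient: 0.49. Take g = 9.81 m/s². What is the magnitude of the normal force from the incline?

Axes along / perpendicular to the incline. W sin 23.5° = 246.4 N down-slope; W cos 23.5° = 566.8 N into the surface.
Perpendicular: N = W cos 23.5° − P sin 13° = 566.8 − 30.82 = 536 N.
Along incline: P cos 13° + f = W sin 23.5° (friction acts up-slope) → f = 246.4 − 133.5 = 113 N.
|f| = 113 N ≤ μN = 262.6 N, so the box is indeed static.

N ≈ 536 N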